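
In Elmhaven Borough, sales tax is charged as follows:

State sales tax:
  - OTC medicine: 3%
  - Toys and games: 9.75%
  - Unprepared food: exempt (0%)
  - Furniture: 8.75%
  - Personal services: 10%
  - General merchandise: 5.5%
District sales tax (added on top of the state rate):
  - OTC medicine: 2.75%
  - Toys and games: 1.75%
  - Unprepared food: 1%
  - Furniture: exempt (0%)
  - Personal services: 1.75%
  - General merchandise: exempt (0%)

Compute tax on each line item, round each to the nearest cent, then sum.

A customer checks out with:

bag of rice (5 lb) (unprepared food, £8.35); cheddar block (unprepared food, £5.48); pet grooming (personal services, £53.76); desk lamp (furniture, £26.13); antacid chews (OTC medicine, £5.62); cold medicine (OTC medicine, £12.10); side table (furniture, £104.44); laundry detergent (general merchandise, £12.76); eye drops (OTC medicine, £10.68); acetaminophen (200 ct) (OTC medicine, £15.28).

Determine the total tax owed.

Bag of rice (5 lb) £8.35: unprepared food → 0% + 1% district = 1% → £0.08
Cheddar block £5.48: unprepared food → 0% + 1% district = 1% → £0.05
Pet grooming £53.76: personal services → 10% + 1.75% district = 11.75% → £6.32
Desk lamp £26.13: furniture → 8.75% + 0% district = 8.75% → £2.29
Antacid chews £5.62: OTC medicine → 3% + 2.75% district = 5.75% → £0.32
Cold medicine £12.10: OTC medicine → 3% + 2.75% district = 5.75% → £0.70
Side table £104.44: furniture → 8.75% + 0% district = 8.75% → £9.14
Laundry detergent £12.76: general merchandise → 5.5% + 0% district = 5.5% → £0.70
Eye drops £10.68: OTC medicine → 3% + 2.75% district = 5.75% → £0.61
Acetaminophen (200 ct) £15.28: OTC medicine → 3% + 2.75% district = 5.75% → £0.88
Total tax = £0.08 + £0.05 + £6.32 + £2.29 + £0.32 + £0.70 + £9.14 + £0.70 + £0.61 + £0.88 = £21.09

£21.09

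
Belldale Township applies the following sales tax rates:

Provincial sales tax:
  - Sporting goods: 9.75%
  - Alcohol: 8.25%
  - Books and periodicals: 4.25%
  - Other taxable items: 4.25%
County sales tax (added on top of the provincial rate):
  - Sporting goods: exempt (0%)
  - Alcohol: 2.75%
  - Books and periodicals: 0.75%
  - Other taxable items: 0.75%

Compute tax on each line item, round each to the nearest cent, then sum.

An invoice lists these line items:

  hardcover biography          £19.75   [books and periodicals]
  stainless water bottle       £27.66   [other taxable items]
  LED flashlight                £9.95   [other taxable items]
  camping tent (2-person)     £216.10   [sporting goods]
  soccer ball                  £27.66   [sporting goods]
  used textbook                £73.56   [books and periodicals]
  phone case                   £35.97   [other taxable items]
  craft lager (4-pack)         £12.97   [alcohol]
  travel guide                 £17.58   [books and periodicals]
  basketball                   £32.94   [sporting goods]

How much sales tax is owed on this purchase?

Hardcover biography £19.75: books and periodicals → 4.25% + 0.75% county = 5% → £0.99
Stainless water bottle £27.66: other taxable items → 4.25% + 0.75% county = 5% → £1.38
LED flashlight £9.95: other taxable items → 4.25% + 0.75% county = 5% → £0.50
Camping tent (2-person) £216.10: sporting goods → 9.75% + 0% county = 9.75% → £21.07
Soccer ball £27.66: sporting goods → 9.75% + 0% county = 9.75% → £2.70
Used textbook £73.56: books and periodicals → 4.25% + 0.75% county = 5% → £3.68
Phone case £35.97: other taxable items → 4.25% + 0.75% county = 5% → £1.80
Craft lager (4-pack) £12.97: alcohol → 8.25% + 2.75% county = 11% → £1.43
Travel guide £17.58: books and periodicals → 4.25% + 0.75% county = 5% → £0.88
Basketball £32.94: sporting goods → 9.75% + 0% county = 9.75% → £3.21
Total tax = £0.99 + £1.38 + £0.50 + £21.07 + £2.70 + £3.68 + £1.80 + £1.43 + £0.88 + £3.21 = £37.64

£37.64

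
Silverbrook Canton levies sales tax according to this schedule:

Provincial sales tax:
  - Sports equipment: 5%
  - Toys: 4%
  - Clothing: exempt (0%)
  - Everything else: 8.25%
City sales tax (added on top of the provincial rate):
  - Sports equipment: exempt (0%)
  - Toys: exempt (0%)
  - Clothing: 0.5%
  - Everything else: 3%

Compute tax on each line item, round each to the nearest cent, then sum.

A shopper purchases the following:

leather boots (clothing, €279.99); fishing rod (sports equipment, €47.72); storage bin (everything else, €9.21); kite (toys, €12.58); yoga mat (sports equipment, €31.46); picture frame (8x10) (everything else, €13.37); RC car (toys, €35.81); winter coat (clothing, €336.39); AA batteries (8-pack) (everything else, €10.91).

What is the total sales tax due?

Leather boots €279.99: clothing → 0% + 0.5% city = 0.5% → €1.40
Fishing rod €47.72: sports equipment → 5% + 0% city = 5% → €2.39
Storage bin €9.21: everything else → 8.25% + 3% city = 11.25% → €1.04
Kite €12.58: toys → 4% + 0% city = 4% → €0.50
Yoga mat €31.46: sports equipment → 5% + 0% city = 5% → €1.57
Picture frame (8x10) €13.37: everything else → 8.25% + 3% city = 11.25% → €1.50
RC car €35.81: toys → 4% + 0% city = 4% → €1.43
Winter coat €336.39: clothing → 0% + 0.5% city = 0.5% → €1.68
AA batteries (8-pack) €10.91: everything else → 8.25% + 3% city = 11.25% → €1.23
Total tax = €1.40 + €2.39 + €1.04 + €0.50 + €1.57 + €1.50 + €1.43 + €1.68 + €1.23 = €12.74

€12.74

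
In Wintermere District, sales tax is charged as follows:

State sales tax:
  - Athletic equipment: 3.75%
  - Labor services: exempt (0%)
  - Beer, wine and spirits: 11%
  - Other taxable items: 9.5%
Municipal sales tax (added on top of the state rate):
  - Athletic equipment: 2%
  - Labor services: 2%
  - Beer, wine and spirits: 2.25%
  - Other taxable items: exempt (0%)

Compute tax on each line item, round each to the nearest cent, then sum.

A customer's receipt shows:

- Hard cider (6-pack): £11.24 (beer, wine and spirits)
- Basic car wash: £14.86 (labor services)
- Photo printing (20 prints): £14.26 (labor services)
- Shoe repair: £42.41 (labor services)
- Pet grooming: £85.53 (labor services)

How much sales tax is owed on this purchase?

£4.64

Hard cider (6-pack) £11.24: beer, wine and spirits → 11% + 2.25% municipal = 13.25% → £1.49
Basic car wash £14.86: labor services → 0% + 2% municipal = 2% → £0.30
Photo printing (20 prints) £14.26: labor services → 0% + 2% municipal = 2% → £0.29
Shoe repair £42.41: labor services → 0% + 2% municipal = 2% → £0.85
Pet grooming £85.53: labor services → 0% + 2% municipal = 2% → £1.71
Total tax = £1.49 + £0.30 + £0.29 + £0.85 + £1.71 = £4.64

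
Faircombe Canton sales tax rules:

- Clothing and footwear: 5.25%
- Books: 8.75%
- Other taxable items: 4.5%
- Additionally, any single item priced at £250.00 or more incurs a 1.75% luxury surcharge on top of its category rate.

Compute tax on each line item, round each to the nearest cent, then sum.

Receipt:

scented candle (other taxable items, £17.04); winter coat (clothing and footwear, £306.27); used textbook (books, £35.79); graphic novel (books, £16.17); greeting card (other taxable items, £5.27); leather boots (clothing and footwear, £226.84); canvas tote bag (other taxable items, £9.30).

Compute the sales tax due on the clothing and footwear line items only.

Winter coat £306.27: clothing and footwear → 5.25% + 1.75% surcharge = 7% → £21.44
Leather boots £226.84: clothing and footwear → 5.25% → £11.91
Tax on clothing and footwear = £21.44 + £11.91 = £33.35

£33.35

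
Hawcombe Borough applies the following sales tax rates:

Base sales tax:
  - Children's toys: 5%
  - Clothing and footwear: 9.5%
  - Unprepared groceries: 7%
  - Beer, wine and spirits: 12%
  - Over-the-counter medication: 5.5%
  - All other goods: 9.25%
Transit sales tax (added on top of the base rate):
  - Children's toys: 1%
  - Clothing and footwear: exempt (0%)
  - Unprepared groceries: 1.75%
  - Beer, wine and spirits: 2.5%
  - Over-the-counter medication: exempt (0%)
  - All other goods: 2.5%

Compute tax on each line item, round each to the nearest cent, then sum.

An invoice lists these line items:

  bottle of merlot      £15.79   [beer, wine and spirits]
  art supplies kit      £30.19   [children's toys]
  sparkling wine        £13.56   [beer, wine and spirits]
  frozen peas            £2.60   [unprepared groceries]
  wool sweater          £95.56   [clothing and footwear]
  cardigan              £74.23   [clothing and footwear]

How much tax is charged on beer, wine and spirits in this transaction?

£4.26

Bottle of merlot £15.79: beer, wine and spirits → 12% + 2.5% transit = 14.5% → £2.29
Sparkling wine £13.56: beer, wine and spirits → 12% + 2.5% transit = 14.5% → £1.97
Tax on beer, wine and spirits = £2.29 + £1.97 = £4.26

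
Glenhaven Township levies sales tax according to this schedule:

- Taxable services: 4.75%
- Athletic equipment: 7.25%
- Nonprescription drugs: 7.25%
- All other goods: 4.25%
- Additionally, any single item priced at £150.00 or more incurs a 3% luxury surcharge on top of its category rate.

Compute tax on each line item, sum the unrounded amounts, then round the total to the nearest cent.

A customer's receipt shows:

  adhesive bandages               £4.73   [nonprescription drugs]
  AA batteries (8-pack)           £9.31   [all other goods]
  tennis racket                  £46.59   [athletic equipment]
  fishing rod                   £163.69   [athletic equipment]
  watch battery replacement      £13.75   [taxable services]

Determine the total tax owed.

£21.55

Adhesive bandages £4.73: nonprescription drugs → 7.25% → £0.342925
AA batteries (8-pack) £9.31: all other goods → 4.25% → £0.395675
Tennis racket £46.59: athletic equipment → 7.25% → £3.377775
Fishing rod £163.69: athletic equipment → 7.25% + 3% surcharge = 10.25% → £16.778225
Watch battery replacement £13.75: taxable services → 4.75% → £0.653125
Unrounded tax sum = £21.547725 → £21.55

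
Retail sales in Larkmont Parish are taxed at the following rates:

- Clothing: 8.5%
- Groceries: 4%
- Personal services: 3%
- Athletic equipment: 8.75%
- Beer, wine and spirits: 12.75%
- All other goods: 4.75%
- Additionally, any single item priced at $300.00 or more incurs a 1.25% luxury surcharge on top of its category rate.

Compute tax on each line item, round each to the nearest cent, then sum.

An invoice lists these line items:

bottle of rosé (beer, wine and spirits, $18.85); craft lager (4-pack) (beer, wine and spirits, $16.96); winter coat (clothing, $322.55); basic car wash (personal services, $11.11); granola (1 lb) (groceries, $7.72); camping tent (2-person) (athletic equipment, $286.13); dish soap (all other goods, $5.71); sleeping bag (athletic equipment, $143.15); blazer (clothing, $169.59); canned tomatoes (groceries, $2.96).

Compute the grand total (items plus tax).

Bottle of rosé $18.85: beer, wine and spirits → 12.75% → $2.40
Craft lager (4-pack) $16.96: beer, wine and spirits → 12.75% → $2.16
Winter coat $322.55: clothing → 8.5% + 1.25% surcharge = 9.75% → $31.45
Basic car wash $11.11: personal services → 3% → $0.33
Granola (1 lb) $7.72: groceries → 4% → $0.31
Camping tent (2-person) $286.13: athletic equipment → 8.75% → $25.04
Dish soap $5.71: all other goods → 4.75% → $0.27
Sleeping bag $143.15: athletic equipment → 8.75% → $12.53
Blazer $169.59: clothing → 8.5% → $14.42
Canned tomatoes $2.96: groceries → 4% → $0.12
Subtotal = $984.73; tax = $89.03; total due = $1073.76

$1073.76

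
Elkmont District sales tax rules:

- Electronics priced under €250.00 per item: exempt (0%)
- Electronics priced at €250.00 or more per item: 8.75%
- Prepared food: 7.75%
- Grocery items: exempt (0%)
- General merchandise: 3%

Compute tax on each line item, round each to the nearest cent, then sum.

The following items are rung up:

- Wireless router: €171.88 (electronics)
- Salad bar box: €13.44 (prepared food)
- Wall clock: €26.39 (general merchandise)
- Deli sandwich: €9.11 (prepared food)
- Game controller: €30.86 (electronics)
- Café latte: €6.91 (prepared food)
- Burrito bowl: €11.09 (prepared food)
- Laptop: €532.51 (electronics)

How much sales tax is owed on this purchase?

Wireless router €171.88: electronics, under €250.00 → 0% → €0.00
Salad bar box €13.44: prepared food → 7.75% → €1.04
Wall clock €26.39: general merchandise → 3% → €0.79
Deli sandwich €9.11: prepared food → 7.75% → €0.71
Game controller €30.86: electronics, under €250.00 → 0% → €0.00
Café latte €6.91: prepared food → 7.75% → €0.54
Burrito bowl €11.09: prepared food → 7.75% → €0.86
Laptop €532.51: electronics, €250.00 or more → 8.75% → €46.59
Total tax = €1.04 + €0.79 + €0.71 + €0.54 + €0.86 + €46.59 = €50.53

€50.53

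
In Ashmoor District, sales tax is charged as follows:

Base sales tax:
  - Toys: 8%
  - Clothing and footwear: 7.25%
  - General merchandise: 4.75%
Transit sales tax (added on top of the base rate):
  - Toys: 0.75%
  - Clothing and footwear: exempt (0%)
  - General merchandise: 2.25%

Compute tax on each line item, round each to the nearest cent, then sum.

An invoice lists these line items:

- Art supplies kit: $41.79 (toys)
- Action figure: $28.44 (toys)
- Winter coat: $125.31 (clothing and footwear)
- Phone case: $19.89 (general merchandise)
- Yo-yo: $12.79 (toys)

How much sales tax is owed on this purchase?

Art supplies kit $41.79: toys → 8% + 0.75% transit = 8.75% → $3.66
Action figure $28.44: toys → 8% + 0.75% transit = 8.75% → $2.49
Winter coat $125.31: clothing and footwear → 7.25% + 0% transit = 7.25% → $9.08
Phone case $19.89: general merchandise → 4.75% + 2.25% transit = 7% → $1.39
Yo-yo $12.79: toys → 8% + 0.75% transit = 8.75% → $1.12
Total tax = $3.66 + $2.49 + $9.08 + $1.39 + $1.12 = $17.74

$17.74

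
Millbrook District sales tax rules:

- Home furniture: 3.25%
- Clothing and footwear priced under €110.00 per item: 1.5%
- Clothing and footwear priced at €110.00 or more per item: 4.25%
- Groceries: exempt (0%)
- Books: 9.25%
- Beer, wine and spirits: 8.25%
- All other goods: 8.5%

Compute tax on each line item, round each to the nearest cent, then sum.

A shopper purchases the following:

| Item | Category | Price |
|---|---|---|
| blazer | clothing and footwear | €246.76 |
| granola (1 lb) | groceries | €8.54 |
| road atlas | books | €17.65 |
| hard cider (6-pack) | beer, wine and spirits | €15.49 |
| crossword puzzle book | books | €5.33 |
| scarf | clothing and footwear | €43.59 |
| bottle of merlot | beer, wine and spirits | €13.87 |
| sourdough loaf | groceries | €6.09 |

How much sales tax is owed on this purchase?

€15.68

Blazer €246.76: clothing and footwear, €110.00 or more → 4.25% → €10.49
Granola (1 lb) €8.54: groceries → 0% → €0.00
Road atlas €17.65: books → 9.25% → €1.63
Hard cider (6-pack) €15.49: beer, wine and spirits → 8.25% → €1.28
Crossword puzzle book €5.33: books → 9.25% → €0.49
Scarf €43.59: clothing and footwear, under €110.00 → 1.5% → €0.65
Bottle of merlot €13.87: beer, wine and spirits → 8.25% → €1.14
Sourdough loaf €6.09: groceries → 0% → €0.00
Total tax = €10.49 + €1.63 + €1.28 + €0.49 + €0.65 + €1.14 = €15.68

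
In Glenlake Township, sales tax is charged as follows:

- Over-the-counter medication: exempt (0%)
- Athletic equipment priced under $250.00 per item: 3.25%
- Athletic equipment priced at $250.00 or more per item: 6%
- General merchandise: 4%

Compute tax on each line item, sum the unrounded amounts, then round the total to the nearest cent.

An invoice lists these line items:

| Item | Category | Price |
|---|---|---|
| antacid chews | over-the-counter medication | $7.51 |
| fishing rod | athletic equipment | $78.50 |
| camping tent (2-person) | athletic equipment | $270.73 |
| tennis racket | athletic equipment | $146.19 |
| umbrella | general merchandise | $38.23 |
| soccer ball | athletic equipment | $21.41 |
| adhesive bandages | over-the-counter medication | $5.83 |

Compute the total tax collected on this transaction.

Antacid chews $7.51: over-the-counter medication → 0% → $0.00
Fishing rod $78.50: athletic equipment, under $250.00 → 3.25% → $2.55125
Camping tent (2-person) $270.73: athletic equipment, $250.00 or more → 6% → $16.2438
Tennis racket $146.19: athletic equipment, under $250.00 → 3.25% → $4.751175
Umbrella $38.23: general merchandise → 4% → $1.5292
Soccer ball $21.41: athletic equipment, under $250.00 → 3.25% → $0.695825
Adhesive bandages $5.83: over-the-counter medication → 0% → $0.00
Unrounded tax sum = $25.77125 → $25.77

$25.77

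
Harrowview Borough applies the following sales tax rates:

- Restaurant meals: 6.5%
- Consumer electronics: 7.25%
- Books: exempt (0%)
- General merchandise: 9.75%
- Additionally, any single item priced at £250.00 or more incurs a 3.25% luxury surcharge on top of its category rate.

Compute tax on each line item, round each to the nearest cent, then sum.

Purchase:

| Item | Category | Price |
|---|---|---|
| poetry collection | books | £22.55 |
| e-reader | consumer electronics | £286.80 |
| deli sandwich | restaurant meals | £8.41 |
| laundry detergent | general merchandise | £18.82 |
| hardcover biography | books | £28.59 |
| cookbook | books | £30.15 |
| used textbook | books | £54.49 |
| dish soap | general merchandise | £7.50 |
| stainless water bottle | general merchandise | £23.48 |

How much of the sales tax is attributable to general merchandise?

Laundry detergent £18.82: general merchandise → 9.75% → £1.83
Dish soap £7.50: general merchandise → 9.75% → £0.73
Stainless water bottle £23.48: general merchandise → 9.75% → £2.29
Tax on general merchandise = £1.83 + £0.73 + £2.29 = £4.85

£4.85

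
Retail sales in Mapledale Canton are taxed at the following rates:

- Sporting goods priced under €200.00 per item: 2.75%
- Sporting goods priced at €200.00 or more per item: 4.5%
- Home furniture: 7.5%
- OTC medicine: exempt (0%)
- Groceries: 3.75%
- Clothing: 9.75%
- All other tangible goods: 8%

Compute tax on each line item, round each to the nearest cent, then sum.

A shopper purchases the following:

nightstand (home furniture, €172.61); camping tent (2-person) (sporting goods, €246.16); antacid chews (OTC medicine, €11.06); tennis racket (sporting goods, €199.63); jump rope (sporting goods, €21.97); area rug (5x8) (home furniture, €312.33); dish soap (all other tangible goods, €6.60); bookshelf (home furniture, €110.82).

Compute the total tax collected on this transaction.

Nightstand €172.61: home furniture → 7.5% → €12.95
Camping tent (2-person) €246.16: sporting goods, €200.00 or more → 4.5% → €11.08
Antacid chews €11.06: OTC medicine → 0% → €0.00
Tennis racket €199.63: sporting goods, under €200.00 → 2.75% → €5.49
Jump rope €21.97: sporting goods, under €200.00 → 2.75% → €0.60
Area rug (5x8) €312.33: home furniture → 7.5% → €23.42
Dish soap €6.60: all other tangible goods → 8% → €0.53
Bookshelf €110.82: home furniture → 7.5% → €8.31
Total tax = €12.95 + €11.08 + €5.49 + €0.60 + €23.42 + €0.53 + €8.31 = €62.38

€62.38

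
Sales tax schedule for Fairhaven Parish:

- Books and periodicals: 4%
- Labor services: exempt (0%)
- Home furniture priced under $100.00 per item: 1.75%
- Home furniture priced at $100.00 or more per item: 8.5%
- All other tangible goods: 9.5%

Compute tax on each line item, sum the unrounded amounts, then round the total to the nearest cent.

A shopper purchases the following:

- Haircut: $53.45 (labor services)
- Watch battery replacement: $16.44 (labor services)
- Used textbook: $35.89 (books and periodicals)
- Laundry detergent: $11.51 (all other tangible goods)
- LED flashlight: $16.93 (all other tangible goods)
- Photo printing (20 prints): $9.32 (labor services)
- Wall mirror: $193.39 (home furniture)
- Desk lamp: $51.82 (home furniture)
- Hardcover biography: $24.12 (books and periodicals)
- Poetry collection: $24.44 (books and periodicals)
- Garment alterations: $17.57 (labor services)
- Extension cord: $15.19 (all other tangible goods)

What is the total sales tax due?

Haircut $53.45: labor services → 0% → $0.00
Watch battery replacement $16.44: labor services → 0% → $0.00
Used textbook $35.89: books and periodicals → 4% → $1.4356
Laundry detergent $11.51: all other tangible goods → 9.5% → $1.09345
LED flashlight $16.93: all other tangible goods → 9.5% → $1.60835
Photo printing (20 prints) $9.32: labor services → 0% → $0.00
Wall mirror $193.39: home furniture, $100.00 or more → 8.5% → $16.43815
Desk lamp $51.82: home furniture, under $100.00 → 1.75% → $0.90685
Hardcover biography $24.12: books and periodicals → 4% → $0.9648
Poetry collection $24.44: books and periodicals → 4% → $0.9776
Garment alterations $17.57: labor services → 0% → $0.00
Extension cord $15.19: all other tangible goods → 9.5% → $1.44305
Unrounded tax sum = $24.86785 → $24.87

$24.87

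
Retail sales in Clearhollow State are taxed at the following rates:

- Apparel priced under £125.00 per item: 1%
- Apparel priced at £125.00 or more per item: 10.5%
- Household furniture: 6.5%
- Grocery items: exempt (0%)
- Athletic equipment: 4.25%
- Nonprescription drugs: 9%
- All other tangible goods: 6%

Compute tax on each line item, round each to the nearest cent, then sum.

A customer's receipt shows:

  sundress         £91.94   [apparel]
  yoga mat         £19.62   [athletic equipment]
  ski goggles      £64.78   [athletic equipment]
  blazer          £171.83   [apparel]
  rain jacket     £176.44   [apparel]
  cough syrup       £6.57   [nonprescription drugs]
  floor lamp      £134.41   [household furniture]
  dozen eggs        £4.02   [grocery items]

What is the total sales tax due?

£50.40

Sundress £91.94: apparel, under £125.00 → 1% → £0.92
Yoga mat £19.62: athletic equipment → 4.25% → £0.83
Ski goggles £64.78: athletic equipment → 4.25% → £2.75
Blazer £171.83: apparel, £125.00 or more → 10.5% → £18.04
Rain jacket £176.44: apparel, £125.00 or more → 10.5% → £18.53
Cough syrup £6.57: nonprescription drugs → 9% → £0.59
Floor lamp £134.41: household furniture → 6.5% → £8.74
Dozen eggs £4.02: grocery items → 0% → £0.00
Total tax = £0.92 + £0.83 + £2.75 + £18.04 + £18.53 + £0.59 + £8.74 = £50.40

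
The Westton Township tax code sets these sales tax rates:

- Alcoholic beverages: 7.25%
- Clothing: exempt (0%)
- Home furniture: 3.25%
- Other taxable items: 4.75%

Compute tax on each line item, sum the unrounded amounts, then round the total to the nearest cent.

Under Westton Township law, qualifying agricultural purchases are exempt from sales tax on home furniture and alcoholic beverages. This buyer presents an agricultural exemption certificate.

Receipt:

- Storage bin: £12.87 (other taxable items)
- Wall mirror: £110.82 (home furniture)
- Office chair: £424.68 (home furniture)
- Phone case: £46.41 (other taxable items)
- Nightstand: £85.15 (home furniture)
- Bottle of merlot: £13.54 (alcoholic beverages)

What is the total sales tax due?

Storage bin £12.87: other taxable items → 4.75% → £0.611325
Wall mirror £110.82: home furniture, buyer-exempt → 0% → £0.00
Office chair £424.68: home furniture, buyer-exempt → 0% → £0.00
Phone case £46.41: other taxable items → 4.75% → £2.204475
Nightstand £85.15: home furniture, buyer-exempt → 0% → £0.00
Bottle of merlot £13.54: alcoholic beverages, buyer-exempt → 0% → £0.00
Unrounded tax sum = £2.8158 → £2.82

£2.82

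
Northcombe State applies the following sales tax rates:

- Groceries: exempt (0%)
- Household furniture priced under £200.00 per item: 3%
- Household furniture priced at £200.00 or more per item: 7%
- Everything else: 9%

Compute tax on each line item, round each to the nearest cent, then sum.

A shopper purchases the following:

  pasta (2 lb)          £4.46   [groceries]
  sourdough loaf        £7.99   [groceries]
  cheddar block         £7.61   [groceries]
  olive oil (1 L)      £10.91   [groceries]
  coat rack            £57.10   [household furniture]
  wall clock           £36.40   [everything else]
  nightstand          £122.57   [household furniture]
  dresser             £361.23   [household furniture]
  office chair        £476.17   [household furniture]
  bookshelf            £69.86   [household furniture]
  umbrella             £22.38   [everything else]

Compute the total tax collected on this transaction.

Pasta (2 lb) £4.46: groceries → 0% → £0.00
Sourdough loaf £7.99: groceries → 0% → £0.00
Cheddar block £7.61: groceries → 0% → £0.00
Olive oil (1 L) £10.91: groceries → 0% → £0.00
Coat rack £57.10: household furniture, under £200.00 → 3% → £1.71
Wall clock £36.40: everything else → 9% → £3.28
Nightstand £122.57: household furniture, under £200.00 → 3% → £3.68
Dresser £361.23: household furniture, £200.00 or more → 7% → £25.29
Office chair £476.17: household furniture, £200.00 or more → 7% → £33.33
Bookshelf £69.86: household furniture, under £200.00 → 3% → £2.10
Umbrella £22.38: everything else → 9% → £2.01
Total tax = £1.71 + £3.28 + £3.68 + £25.29 + £33.33 + £2.10 + £2.01 = £71.40

£71.40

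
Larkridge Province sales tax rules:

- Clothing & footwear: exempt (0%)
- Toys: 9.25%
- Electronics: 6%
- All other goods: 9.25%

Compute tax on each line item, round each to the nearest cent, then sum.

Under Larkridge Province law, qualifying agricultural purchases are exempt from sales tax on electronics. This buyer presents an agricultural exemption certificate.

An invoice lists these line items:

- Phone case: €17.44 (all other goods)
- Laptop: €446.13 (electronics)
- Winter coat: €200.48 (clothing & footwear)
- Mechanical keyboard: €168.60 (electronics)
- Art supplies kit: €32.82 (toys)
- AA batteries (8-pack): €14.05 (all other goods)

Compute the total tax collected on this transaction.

€5.95

Phone case €17.44: all other goods → 9.25% → €1.61
Laptop €446.13: electronics, buyer-exempt → 0% → €0.00
Winter coat €200.48: clothing & footwear → 0% → €0.00
Mechanical keyboard €168.60: electronics, buyer-exempt → 0% → €0.00
Art supplies kit €32.82: toys → 9.25% → €3.04
AA batteries (8-pack) €14.05: all other goods → 9.25% → €1.30
Total tax = €1.61 + €3.04 + €1.30 = €5.95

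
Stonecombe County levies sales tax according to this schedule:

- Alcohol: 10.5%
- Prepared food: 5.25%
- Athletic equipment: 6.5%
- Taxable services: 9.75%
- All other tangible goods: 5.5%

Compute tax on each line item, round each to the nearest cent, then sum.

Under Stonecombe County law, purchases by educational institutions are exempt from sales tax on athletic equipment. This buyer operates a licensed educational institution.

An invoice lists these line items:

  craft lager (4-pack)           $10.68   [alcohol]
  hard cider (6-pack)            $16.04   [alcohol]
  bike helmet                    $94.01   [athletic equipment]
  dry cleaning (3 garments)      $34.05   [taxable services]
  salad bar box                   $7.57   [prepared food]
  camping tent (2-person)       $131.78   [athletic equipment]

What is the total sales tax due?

$6.52

Craft lager (4-pack) $10.68: alcohol → 10.5% → $1.12
Hard cider (6-pack) $16.04: alcohol → 10.5% → $1.68
Bike helmet $94.01: athletic equipment, buyer-exempt → 0% → $0.00
Dry cleaning (3 garments) $34.05: taxable services → 9.75% → $3.32
Salad bar box $7.57: prepared food → 5.25% → $0.40
Camping tent (2-person) $131.78: athletic equipment, buyer-exempt → 0% → $0.00
Total tax = $1.12 + $1.68 + $3.32 + $0.40 = $6.52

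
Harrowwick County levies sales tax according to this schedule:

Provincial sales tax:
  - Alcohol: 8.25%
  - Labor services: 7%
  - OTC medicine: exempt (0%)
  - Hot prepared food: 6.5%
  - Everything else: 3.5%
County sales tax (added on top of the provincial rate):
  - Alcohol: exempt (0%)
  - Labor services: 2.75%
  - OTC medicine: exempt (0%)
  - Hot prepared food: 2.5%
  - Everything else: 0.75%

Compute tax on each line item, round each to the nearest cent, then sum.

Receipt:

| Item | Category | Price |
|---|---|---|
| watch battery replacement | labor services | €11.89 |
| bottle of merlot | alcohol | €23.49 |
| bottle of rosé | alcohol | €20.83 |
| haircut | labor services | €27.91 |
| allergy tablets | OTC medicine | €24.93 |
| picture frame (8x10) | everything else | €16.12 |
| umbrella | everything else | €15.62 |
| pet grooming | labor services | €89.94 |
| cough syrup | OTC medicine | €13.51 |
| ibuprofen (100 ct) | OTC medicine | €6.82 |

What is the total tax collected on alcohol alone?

Bottle of merlot €23.49: alcohol → 8.25% + 0% county = 8.25% → €1.94
Bottle of rosé €20.83: alcohol → 8.25% + 0% county = 8.25% → €1.72
Tax on alcohol = €1.94 + €1.72 = €3.66

€3.66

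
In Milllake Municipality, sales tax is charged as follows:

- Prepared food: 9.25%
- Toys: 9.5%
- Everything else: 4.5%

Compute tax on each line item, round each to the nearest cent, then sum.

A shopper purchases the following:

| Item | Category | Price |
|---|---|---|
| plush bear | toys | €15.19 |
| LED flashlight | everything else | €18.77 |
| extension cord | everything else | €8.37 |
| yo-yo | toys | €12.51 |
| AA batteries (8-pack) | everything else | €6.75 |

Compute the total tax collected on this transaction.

Plush bear €15.19: toys → 9.5% → €1.44
LED flashlight €18.77: everything else → 4.5% → €0.84
Extension cord €8.37: everything else → 4.5% → €0.38
Yo-yo €12.51: toys → 9.5% → €1.19
AA batteries (8-pack) €6.75: everything else → 4.5% → €0.30
Total tax = €1.44 + €0.84 + €0.38 + €1.19 + €0.30 = €4.15

€4.15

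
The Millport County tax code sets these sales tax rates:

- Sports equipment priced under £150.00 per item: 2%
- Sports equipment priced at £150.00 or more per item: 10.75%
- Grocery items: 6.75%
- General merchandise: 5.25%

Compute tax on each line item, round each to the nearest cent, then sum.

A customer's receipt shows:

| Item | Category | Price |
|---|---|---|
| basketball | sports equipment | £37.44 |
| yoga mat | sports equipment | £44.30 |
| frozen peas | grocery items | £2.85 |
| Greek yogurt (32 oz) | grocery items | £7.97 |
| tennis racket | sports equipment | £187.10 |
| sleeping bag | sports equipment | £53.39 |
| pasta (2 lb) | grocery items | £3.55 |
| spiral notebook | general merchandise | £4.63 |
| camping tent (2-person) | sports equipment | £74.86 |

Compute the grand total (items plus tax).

Basketball £37.44: sports equipment, under £150.00 → 2% → £0.75
Yoga mat £44.30: sports equipment, under £150.00 → 2% → £0.89
Frozen peas £2.85: grocery items → 6.75% → £0.19
Greek yogurt (32 oz) £7.97: grocery items → 6.75% → £0.54
Tennis racket £187.10: sports equipment, £150.00 or more → 10.75% → £20.11
Sleeping bag £53.39: sports equipment, under £150.00 → 2% → £1.07
Pasta (2 lb) £3.55: grocery items → 6.75% → £0.24
Spiral notebook £4.63: general merchandise → 5.25% → £0.24
Camping tent (2-person) £74.86: sports equipment, under £150.00 → 2% → £1.50
Subtotal = £416.09; tax = £25.53; total due = £441.62

£441.62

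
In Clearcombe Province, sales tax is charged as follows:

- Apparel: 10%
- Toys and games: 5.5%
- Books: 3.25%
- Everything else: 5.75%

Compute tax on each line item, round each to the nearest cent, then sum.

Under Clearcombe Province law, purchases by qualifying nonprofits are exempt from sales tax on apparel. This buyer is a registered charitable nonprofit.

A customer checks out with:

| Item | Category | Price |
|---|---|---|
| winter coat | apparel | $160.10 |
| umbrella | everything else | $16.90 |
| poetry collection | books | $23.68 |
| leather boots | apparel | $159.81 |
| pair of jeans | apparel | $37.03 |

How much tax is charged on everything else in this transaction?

$0.97

Umbrella $16.90: everything else → 5.75% → $0.97
Tax on everything else = $0.97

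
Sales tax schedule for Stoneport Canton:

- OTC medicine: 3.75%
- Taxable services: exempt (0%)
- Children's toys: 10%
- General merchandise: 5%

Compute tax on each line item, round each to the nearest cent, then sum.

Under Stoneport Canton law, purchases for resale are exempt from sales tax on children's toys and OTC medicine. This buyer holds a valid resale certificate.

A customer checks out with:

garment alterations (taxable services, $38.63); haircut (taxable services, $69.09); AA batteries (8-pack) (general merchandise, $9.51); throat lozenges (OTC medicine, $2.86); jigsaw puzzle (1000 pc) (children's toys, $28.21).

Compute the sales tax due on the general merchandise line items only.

$0.48

AA batteries (8-pack) $9.51: general merchandise → 5% → $0.48
Tax on general merchandise = $0.48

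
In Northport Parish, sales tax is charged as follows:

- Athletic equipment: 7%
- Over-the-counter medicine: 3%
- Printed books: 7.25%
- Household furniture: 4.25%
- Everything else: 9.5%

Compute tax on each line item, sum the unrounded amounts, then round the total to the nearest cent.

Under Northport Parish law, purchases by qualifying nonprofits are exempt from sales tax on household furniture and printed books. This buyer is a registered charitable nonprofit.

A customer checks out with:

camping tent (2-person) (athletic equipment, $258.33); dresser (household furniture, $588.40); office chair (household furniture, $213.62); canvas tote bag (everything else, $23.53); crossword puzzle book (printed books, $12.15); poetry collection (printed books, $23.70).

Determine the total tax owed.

Camping tent (2-person) $258.33: athletic equipment → 7% → $18.0831
Dresser $588.40: household furniture, buyer-exempt → 0% → $0.00
Office chair $213.62: household furniture, buyer-exempt → 0% → $0.00
Canvas tote bag $23.53: everything else → 9.5% → $2.23535
Crossword puzzle book $12.15: printed books, buyer-exempt → 0% → $0.00
Poetry collection $23.70: printed books, buyer-exempt → 0% → $0.00
Unrounded tax sum = $20.31845 → $20.32

$20.32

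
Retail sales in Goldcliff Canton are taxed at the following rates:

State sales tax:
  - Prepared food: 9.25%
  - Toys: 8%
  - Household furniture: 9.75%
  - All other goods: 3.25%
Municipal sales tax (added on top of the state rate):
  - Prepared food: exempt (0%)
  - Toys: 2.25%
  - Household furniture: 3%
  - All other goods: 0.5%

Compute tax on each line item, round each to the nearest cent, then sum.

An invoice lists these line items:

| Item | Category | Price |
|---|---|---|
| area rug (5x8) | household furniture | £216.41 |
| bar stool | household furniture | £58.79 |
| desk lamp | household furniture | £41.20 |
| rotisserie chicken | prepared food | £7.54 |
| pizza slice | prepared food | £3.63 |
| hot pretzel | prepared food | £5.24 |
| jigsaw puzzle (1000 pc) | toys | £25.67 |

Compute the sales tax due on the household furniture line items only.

£40.34

Area rug (5x8) £216.41: household furniture → 9.75% + 3% municipal = 12.75% → £27.59
Bar stool £58.79: household furniture → 9.75% + 3% municipal = 12.75% → £7.50
Desk lamp £41.20: household furniture → 9.75% + 3% municipal = 12.75% → £5.25
Tax on household furniture = £27.59 + £7.50 + £5.25 = £40.34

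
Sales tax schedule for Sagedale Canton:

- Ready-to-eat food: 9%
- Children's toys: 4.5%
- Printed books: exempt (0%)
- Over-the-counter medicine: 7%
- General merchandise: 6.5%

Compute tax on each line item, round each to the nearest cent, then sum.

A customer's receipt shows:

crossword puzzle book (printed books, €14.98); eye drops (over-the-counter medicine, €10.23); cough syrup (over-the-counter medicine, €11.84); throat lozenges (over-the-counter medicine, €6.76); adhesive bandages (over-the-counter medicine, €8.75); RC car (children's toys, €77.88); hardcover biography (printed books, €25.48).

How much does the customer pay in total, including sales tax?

Crossword puzzle book €14.98: printed books → 0% → €0.00
Eye drops €10.23: over-the-counter medicine → 7% → €0.72
Cough syrup €11.84: over-the-counter medicine → 7% → €0.83
Throat lozenges €6.76: over-the-counter medicine → 7% → €0.47
Adhesive bandages €8.75: over-the-counter medicine → 7% → €0.61
RC car €77.88: children's toys → 4.5% → €3.50
Hardcover biography €25.48: printed books → 0% → €0.00
Subtotal = €155.92; tax = €6.13; total due = €162.05

€162.05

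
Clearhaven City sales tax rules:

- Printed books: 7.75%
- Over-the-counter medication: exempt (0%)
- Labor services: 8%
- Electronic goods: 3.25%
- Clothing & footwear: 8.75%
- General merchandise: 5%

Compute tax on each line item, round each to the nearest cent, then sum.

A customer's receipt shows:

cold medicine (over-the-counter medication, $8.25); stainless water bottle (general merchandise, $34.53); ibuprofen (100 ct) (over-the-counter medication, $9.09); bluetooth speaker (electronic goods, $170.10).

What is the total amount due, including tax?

Cold medicine $8.25: over-the-counter medication → 0% → $0.00
Stainless water bottle $34.53: general merchandise → 5% → $1.73
Ibuprofen (100 ct) $9.09: over-the-counter medication → 0% → $0.00
Bluetooth speaker $170.10: electronic goods → 3.25% → $5.53
Subtotal = $221.97; tax = $7.26; total due = $229.23

$229.23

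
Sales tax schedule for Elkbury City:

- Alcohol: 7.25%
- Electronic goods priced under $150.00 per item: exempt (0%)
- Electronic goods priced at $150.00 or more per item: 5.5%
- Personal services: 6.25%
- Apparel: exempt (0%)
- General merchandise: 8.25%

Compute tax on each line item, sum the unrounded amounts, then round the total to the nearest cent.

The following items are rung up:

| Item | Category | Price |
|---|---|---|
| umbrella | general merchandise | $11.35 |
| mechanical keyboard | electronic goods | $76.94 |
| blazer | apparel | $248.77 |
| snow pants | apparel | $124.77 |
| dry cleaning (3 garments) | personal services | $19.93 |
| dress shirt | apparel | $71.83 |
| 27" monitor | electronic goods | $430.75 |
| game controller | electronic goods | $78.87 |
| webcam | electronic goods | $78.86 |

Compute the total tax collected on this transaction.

$25.87

Umbrella $11.35: general merchandise → 8.25% → $0.936375
Mechanical keyboard $76.94: electronic goods, under $150.00 → 0% → $0.00
Blazer $248.77: apparel → 0% → $0.00
Snow pants $124.77: apparel → 0% → $0.00
Dry cleaning (3 garments) $19.93: personal services → 6.25% → $1.245625
Dress shirt $71.83: apparel → 0% → $0.00
27" monitor $430.75: electronic goods, $150.00 or more → 5.5% → $23.69125
Game controller $78.87: electronic goods, under $150.00 → 0% → $0.00
Webcam $78.86: electronic goods, under $150.00 → 0% → $0.00
Unrounded tax sum = $25.87325 → $25.87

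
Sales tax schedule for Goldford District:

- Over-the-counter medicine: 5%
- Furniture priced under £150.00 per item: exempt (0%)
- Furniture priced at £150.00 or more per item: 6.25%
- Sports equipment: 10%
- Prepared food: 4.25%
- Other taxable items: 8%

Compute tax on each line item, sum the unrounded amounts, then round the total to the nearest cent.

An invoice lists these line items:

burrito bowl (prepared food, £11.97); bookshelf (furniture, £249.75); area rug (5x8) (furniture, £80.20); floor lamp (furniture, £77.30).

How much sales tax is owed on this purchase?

Burrito bowl £11.97: prepared food → 4.25% → £0.508725
Bookshelf £249.75: furniture, £150.00 or more → 6.25% → £15.609375
Area rug (5x8) £80.20: furniture, under £150.00 → 0% → £0.00
Floor lamp £77.30: furniture, under £150.00 → 0% → £0.00
Unrounded tax sum = £16.1181 → £16.12

£16.12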